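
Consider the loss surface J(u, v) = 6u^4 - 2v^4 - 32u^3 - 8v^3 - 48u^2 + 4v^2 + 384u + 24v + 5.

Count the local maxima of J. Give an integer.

2

J separates as a function of u plus a function of v, so ∇J=0 decouples.
∂J/∂u = 24(u - 4)(u - 2)(u + 2) = 0 at u ∈ {-2, 2, 4}; ∂J/∂v = -8(v - 1)(v + 1)(v + 3) = 0 at v ∈ {-3, -1, 1}.
The Hessian is diagonal: diag(J_uu, J_vv). Second derivatives: J_uu(-2)=576, J_uu(2)=-192, J_uu(4)=288; J_vv(-3)=-64, J_vv(-1)=32, J_vv(1)=-64.
Local maxima occur where both diagonal entries negative: (2, -3), (2, 1). Count: 2.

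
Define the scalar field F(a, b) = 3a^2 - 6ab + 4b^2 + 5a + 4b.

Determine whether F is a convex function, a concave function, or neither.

F is quadratic, so its Hessian is the constant matrix H = [[6, -6], [-6, 8]].
det(H) = 12, tr(H) = 14.
det(H) > 0 and tr(H) > 0, so H is positive definite everywhere: convex.

convex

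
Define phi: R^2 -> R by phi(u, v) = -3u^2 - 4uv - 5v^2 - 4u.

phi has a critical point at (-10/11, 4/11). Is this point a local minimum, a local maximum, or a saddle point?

local maximum

The Hessian of phi is constant: H = [[-6, -4], [-4, -10]].
det(H) = (-6)·(-10) − (-4)² = 44.
det(H) > 0 and tr(H) = -16 < 0, so H is negative definite and the point is a local maximum.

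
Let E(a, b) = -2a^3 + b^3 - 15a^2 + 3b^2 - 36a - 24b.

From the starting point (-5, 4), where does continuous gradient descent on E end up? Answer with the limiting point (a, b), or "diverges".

(-3, 2)

E is separable, so gradient descent decouples: a follows -∂E/∂a, b follows -∂E/∂b.
∂E/∂a = -6(a + 2)(a + 3); at a=-5 this is -36, so a increases.
∂E/∂b = 3(b - 2)(b + 4); at b=4 this is 48, so b decreases.
a converges to its nearest critical value -3 (a local min of the a-part); b converges to 2. The iterate converges to (-3, 2).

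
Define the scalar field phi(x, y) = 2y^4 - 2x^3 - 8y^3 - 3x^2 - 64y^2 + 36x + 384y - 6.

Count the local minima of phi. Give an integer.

2

phi separates as a function of x plus a function of y, so ∇phi=0 decouples.
∂phi/∂x = -6(x - 2)(x + 3) = 0 at x ∈ {-3, 2}; ∂phi/∂y = 8(y - 4)(y - 3)(y + 4) = 0 at y ∈ {-4, 3, 4}.
The Hessian is diagonal: diag(phi_xx, phi_yy). Second derivatives: phi_xx(-3)=30, phi_xx(2)=-30; phi_yy(-4)=448, phi_yy(3)=-56, phi_yy(4)=64.
Local minima occur where both diagonal entries positive: (-3, -4), (-3, 4). Count: 2.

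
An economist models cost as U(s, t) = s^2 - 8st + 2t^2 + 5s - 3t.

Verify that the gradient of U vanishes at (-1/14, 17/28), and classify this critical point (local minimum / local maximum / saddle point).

∇U = (2s - 8t + 5, -8s + 4t - 3); substituting (-1/14, 17/28) gives ∇U = (0, 0), so (-1/14, 17/28) is indeed a critical point.
The Hessian of U is constant: H = [[2, -8], [-8, 4]].
det(H) = 2·4 − (-8)² = -56.
Since det(H) < 0, H is indefinite and the critical point is a saddle point.

saddle point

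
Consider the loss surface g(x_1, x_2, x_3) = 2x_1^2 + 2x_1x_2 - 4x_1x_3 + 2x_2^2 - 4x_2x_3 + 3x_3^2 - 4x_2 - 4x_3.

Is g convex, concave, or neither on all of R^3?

g is quadratic, so its Hessian is the constant matrix H = [[4, 2, -4], [2, 4, -4], [-4, -4, 6]].
Leading principal minors: 4, 12, 8.
All positive ⇒ H ≻ 0 ⇒ convex.

convex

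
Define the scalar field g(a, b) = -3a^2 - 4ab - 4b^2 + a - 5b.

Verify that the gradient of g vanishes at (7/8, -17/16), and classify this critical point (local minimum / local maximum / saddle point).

∇g = (-6a - 4b + 1, -4a - 8b - 5); substituting (7/8, -17/16) gives ∇g = (0, 0), so (7/8, -17/16) is indeed a critical point.
The Hessian of g is constant: H = [[-6, -4], [-4, -8]].
det(H) = (-6)·(-8) − (-4)² = 32.
det(H) > 0 and tr(H) = -14 < 0, so H is negative definite and the point is a local maximum.

local maximum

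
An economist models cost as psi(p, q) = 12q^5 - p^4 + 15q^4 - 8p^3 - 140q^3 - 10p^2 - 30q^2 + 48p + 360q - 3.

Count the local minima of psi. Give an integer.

psi separates as a function of p plus a function of q, so ∇psi=0 decouples.
∂psi/∂p = -4(p - 1)(p + 3)(p + 4) = 0 at p ∈ {-4, -3, 1}; ∂psi/∂q = 60(q - 2)(q - 1)(q + 1)(q + 3) = 0 at q ∈ {-3, -1, 1, 2}.
The Hessian is diagonal: diag(psi_pp, psi_qq). Second derivatives: psi_pp(-4)=-20, psi_pp(-3)=16, psi_pp(1)=-80; psi_qq(-3)=-2400, psi_qq(-1)=720, psi_qq(1)=-480, psi_qq(2)=900.
Local minima occur where both diagonal entries positive: (-3, -1), (-3, 2). Count: 2.

2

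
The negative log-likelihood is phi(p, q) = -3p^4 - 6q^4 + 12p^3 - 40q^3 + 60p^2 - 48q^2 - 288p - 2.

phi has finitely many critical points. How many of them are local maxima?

4

phi separates as a function of p plus a function of q, so ∇phi=0 decouples.
∂phi/∂p = -12(p - 4)(p - 2)(p + 3) = 0 at p ∈ {-3, 2, 4}; ∂phi/∂q = -24q(q + 1)(q + 4) = 0 at q ∈ {-4, -1, 0}.
The Hessian is diagonal: diag(phi_pp, phi_qq). Second derivatives: phi_pp(-3)=-420, phi_pp(2)=120, phi_pp(4)=-168; phi_qq(-4)=-288, phi_qq(-1)=72, phi_qq(0)=-96.
Local maxima occur where both diagonal entries negative: (-3, -4), (-3, 0), (4, -4), (4, 0). Count: 4.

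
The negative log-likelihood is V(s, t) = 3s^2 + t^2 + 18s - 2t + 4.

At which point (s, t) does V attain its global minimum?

(-3, 1)

V(s,t) separates as P(s) + Q(t) + 4, so its minimum is min P + min Q + 4.
P'(s) = 6s + 18 vanishes at s ∈ {-3}; Q'(t) = 2(t - 1) vanishes at t ∈ {1}.
Local minima of P (where P''>0): P(-3)=-27. Local minima of Q: Q(1)=-1.
So the global minimum of V is P(-3) + Q(1) + 4 = -27 − 1 + 4 = -24, attained at (-3, 1).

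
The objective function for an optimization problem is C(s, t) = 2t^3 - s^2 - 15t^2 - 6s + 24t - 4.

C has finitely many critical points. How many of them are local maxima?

1

C separates as a function of s plus a function of t, so ∇C=0 decouples.
∂C/∂s = -2(s + 3) = 0 at s ∈ {-3}; ∂C/∂t = 6(t - 4)(t - 1) = 0 at t ∈ {1, 4}.
The Hessian is diagonal: diag(C_ss, C_tt). Second derivatives: C_ss(-3)=-2; C_tt(1)=-18, C_tt(4)=18.
Local maxima occur where both diagonal entries negative: (-3, 1). Count: 1.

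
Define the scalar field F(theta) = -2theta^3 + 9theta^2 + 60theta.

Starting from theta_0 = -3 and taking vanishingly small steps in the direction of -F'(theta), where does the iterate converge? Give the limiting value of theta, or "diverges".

-2

F'(theta) = -6(theta - 5)(theta + 2), so F'(-3) = -48.
Gradient descent moves in the -F' direction, i.e. theta is increasing.
The nearest critical point in that direction is theta = -2, where F'' = 42 > 0 (a local minimum). The iterate converges there.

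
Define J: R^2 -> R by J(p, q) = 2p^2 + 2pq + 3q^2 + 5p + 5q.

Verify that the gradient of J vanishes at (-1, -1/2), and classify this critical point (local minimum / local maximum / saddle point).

local minimum

∇J = (4p + 2q + 5, 2p + 6q + 5); substituting (-1, -1/2) gives ∇J = (0, 0), so (-1, -1/2) is indeed a critical point.
The Hessian of J is constant: H = [[4, 2], [2, 6]].
det(H) = 4·6 − 2² = 20.
det(H) > 0 and tr(H) = 10 > 0, so H is positive definite and the point is a local minimum.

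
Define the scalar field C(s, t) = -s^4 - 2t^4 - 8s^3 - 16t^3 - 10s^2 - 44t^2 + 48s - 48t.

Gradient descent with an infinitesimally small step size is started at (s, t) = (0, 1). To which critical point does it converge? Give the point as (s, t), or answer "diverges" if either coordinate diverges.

C is separable, so gradient descent decouples: s follows -∂C/∂s, t follows -∂C/∂t.
∂C/∂s = -4(s - 1)(s + 3)(s + 4); at s=0 this is 48, so s decreases.
∂C/∂t = -8(t + 1)(t + 2)(t + 3); at t=1 this is -192, so t increases.
The t-coordinate has no critical point in that direction and runs off to infinity.

diverges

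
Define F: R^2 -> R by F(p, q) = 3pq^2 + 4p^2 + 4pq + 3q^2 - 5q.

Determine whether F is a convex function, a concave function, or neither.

neither

The term 3pq^2 is cubic, so the Hessian is not constant.
∂²F/∂q² = 6p + 6, which takes both signs as p varies (negative for sufficiently negative p). A diagonal entry of the Hessian changing sign means the Hessian is neither positive- nor negative-semidefinite on all of R^2.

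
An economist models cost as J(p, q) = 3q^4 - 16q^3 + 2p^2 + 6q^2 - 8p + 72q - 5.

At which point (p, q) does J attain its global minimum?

J(p,q) separates as A(p) + B(q) − 5, so its minimum is min A + min B − 5.
A'(p) = 4p - 8 vanishes at p ∈ {2}; B'(q) = 12(q - 3)(q - 2)(q + 1) vanishes at q ∈ {-1, 2, 3}.
Local minima of A (where A''>0): A(2)=-8. Local minima of B: B(-1)=-47, B(3)=81.
So the global minimum of J is A(2) + B(-1) − 5 = -8 − 47 − 5 = -60, attained at (2, -1).

(2, -1)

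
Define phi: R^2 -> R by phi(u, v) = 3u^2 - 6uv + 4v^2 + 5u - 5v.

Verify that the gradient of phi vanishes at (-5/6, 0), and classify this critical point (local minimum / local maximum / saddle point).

local minimum

∇phi = (6u - 6v + 5, -6u + 8v - 5); substituting (-5/6, 0) gives ∇phi = (0, 0), so (-5/6, 0) is indeed a critical point.
The Hessian of phi is constant: H = [[6, -6], [-6, 8]].
det(H) = 6·8 − (-6)² = 12.
det(H) > 0 and tr(H) = 14 > 0, so H is positive definite and the point is a local minimum.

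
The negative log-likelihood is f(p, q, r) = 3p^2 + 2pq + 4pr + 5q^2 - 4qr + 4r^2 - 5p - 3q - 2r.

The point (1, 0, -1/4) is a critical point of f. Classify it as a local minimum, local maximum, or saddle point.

The Hessian is constant: H = [[6, 2, 4], [2, 10, -4], [4, -4, 8]].
Leading principal minors: Δ₁ = 6, Δ₂ = 56, Δ₃ = 128.
All leading minors are positive, so H is positive definite: a local minimum.

local minimum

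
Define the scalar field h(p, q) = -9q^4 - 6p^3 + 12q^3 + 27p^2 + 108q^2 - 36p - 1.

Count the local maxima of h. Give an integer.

2

h separates as a function of p plus a function of q, so ∇h=0 decouples.
∂h/∂p = -18(p - 2)(p - 1) = 0 at p ∈ {1, 2}; ∂h/∂q = -36q(q - 3)(q + 2) = 0 at q ∈ {-2, 0, 3}.
The Hessian is diagonal: diag(h_pp, h_qq). Second derivatives: h_pp(1)=18, h_pp(2)=-18; h_qq(-2)=-360, h_qq(0)=216, h_qq(3)=-540.
Local maxima occur where both diagonal entries negative: (2, -2), (2, 3). Count: 2.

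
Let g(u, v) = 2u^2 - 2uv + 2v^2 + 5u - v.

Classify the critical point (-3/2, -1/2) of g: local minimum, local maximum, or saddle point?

local minimum

The Hessian of g is constant: H = [[4, -2], [-2, 4]].
det(H) = 4·4 − (-2)² = 12.
det(H) > 0 and tr(H) = 8 > 0, so H is positive definite and the point is a local minimum.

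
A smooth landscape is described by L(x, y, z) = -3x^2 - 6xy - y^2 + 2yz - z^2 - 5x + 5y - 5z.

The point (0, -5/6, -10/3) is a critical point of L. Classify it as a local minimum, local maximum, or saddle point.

The Hessian is constant: H = [[-6, -6, 0], [-6, -2, 2], [0, 2, -2]].
Leading principal minors: Δ₁ = -6, Δ₂ = -24, Δ₃ = 72.
The minors fit neither the all-positive nor the alternating-sign pattern, so H is indefinite: a saddle point.

saddle point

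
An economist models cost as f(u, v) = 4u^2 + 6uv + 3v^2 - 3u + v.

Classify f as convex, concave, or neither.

f is quadratic, so its Hessian is the constant matrix H = [[8, 6], [6, 6]].
det(H) = 12, tr(H) = 14.
det(H) > 0 and tr(H) > 0, so H is positive definite everywhere: convex.

convex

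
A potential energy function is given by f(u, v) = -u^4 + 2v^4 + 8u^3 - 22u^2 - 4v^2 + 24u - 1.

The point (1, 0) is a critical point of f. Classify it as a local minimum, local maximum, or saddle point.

local maximum

The mixed partial ∂²f/∂u∂v is 0, so the Hessian at any point is diag(f_uu, f_vv) = diag(4(-3u^2 + 12u - 11), 8(3v^2 - 1)).
At (1, 0): H = diag(-8, -8).
Both eigenvalues are negative, so H is negative definite: a local maximum.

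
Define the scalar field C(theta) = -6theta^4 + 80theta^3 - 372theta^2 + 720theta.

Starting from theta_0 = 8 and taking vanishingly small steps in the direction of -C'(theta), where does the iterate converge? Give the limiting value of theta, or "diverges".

diverges

C'(theta) = -24(theta - 5)(theta - 3)(theta - 2), so C'(8) = -2160.
Gradient descent moves in the -C' direction, i.e. theta is increasing.
There is no critical point above theta=8, and C' keeps the same sign, so the iterate runs off to +∞.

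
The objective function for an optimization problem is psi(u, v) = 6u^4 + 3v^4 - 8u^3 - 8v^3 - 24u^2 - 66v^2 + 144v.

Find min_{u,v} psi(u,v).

-631

psi(u,v) separates as P(u) + Q(v), so its minimum is min P + min Q.
P'(u) = 24u(u - 2)(u + 1) vanishes at u ∈ {-1, 0, 2}; Q'(v) = 12(v - 4)(v - 1)(v + 3) vanishes at v ∈ {-3, 1, 4}.
Local minima of P (where P''>0): P(-1)=-10, P(2)=-64. Local minima of Q: Q(-3)=-567, Q(4)=-224.
So the global minimum of psi is P(2) + Q(-3) = -64 − 567 = -631, attained at (2, -3).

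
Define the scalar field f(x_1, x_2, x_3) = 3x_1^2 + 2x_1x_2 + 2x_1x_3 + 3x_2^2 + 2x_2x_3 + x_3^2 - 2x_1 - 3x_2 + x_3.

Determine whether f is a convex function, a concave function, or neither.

f is quadratic, so its Hessian is the constant matrix H = [[6, 2, 2], [2, 6, 2], [2, 2, 2]].
Leading principal minors: 6, 32, 32.
All positive ⇒ H ≻ 0 ⇒ convex.

convex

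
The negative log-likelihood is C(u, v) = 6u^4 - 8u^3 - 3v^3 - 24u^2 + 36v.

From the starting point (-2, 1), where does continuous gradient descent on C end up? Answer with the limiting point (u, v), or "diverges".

C is separable, so gradient descent decouples: u follows -∂C/∂u, v follows -∂C/∂v.
∂C/∂u = 24u(u - 2)(u + 1); at u=-2 this is -192, so u increases.
∂C/∂v = -9(v - 2)(v + 2); at v=1 this is 27, so v decreases.
u converges to its nearest critical value -1 (a local min of the u-part); v converges to -2. The iterate converges to (-1, -2).

(-1, -2)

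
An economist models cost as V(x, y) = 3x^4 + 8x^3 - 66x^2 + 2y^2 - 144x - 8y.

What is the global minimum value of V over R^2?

V(x,y) separates as P(x) + Q(y), so its minimum is min P + min Q.
P'(x) = 12(x - 3)(x + 1)(x + 4) vanishes at x ∈ {-4, -1, 3}; Q'(y) = 4y - 8 vanishes at y ∈ {2}.
Local minima of P (where P''>0): P(-4)=-224, P(3)=-567. Local minima of Q: Q(2)=-8.
So the global minimum of V is P(3) + Q(2) = -567 − 8 = -575, attained at (3, 2).

-575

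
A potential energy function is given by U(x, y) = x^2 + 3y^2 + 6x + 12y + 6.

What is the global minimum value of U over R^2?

U(x,y) separates as P(x) + Q(y) + 6, so its minimum is min P + min Q + 6.
P'(x) = 2x + 6 vanishes at x ∈ {-3}; Q'(y) = 6y + 12 vanishes at y ∈ {-2}.
Local minima of P (where P''>0): P(-3)=-9. Local minima of Q: Q(-2)=-12.
So the global minimum of U is P(-3) + Q(-2) + 6 = -9 − 12 + 6 = -15, attained at (-3, -2).

-15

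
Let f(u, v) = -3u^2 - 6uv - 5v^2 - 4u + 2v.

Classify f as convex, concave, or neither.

f is quadratic, so its Hessian is the constant matrix H = [[-6, -6], [-6, -10]].
det(H) = 24, tr(H) = -16.
det(H) > 0 and tr(H) < 0, so H is negative definite everywhere: concave.

concave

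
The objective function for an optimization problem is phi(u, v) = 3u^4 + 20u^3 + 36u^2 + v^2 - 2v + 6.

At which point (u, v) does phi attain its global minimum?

phi(u,v) separates as P(u) + Q(v) + 6, so its minimum is min P + min Q + 6.
P'(u) = 12u(u + 2)(u + 3) vanishes at u ∈ {-3, -2, 0}; Q'(v) = 2v - 2 vanishes at v ∈ {1}.
Local minima of P (where P''>0): P(-3)=27, P(0)=0. Local minima of Q: Q(1)=-1.
So the global minimum of phi is P(0) + Q(1) + 6 = 0 − 1 + 6 = 5, attained at (0, 1).

(0, 1)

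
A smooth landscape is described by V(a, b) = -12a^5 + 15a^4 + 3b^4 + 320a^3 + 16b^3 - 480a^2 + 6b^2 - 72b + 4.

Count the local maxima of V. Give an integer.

2

V separates as a function of a plus a function of b, so ∇V=0 decouples.
∂V/∂a = -60a(a - 4)(a - 1)(a + 4) = 0 at a ∈ {-4, 0, 1, 4}; ∂V/∂b = 12(b - 1)(b + 2)(b + 3) = 0 at b ∈ {-3, -2, 1}.
The Hessian is diagonal: diag(V_aa, V_bb). Second derivatives: V_aa(-4)=9600, V_aa(0)=-960, V_aa(1)=900, V_aa(4)=-5760; V_bb(-3)=48, V_bb(-2)=-36, V_bb(1)=144.
Local maxima occur where both diagonal entries negative: (0, -2), (4, -2). Count: 2.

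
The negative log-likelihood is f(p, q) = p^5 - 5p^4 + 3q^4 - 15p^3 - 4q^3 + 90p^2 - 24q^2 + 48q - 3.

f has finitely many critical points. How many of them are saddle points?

f separates as a function of p plus a function of q, so ∇f=0 decouples.
∂f/∂p = 5p(p - 4)(p - 3)(p + 3) = 0 at p ∈ {-3, 0, 3, 4}; ∂f/∂q = 12(q - 2)(q - 1)(q + 2) = 0 at q ∈ {-2, 1, 2}.
The Hessian is diagonal: diag(f_pp, f_qq). Second derivatives: f_pp(-3)=-630, f_pp(0)=180, f_pp(3)=-90, f_pp(4)=140; f_qq(-2)=144, f_qq(1)=-36, f_qq(2)=48.
Saddle points occur where the two diagonal entries have opposite signs: (-3, -2), (-3, 2), (0, 1), (3, -2), (3, 2), (4, 1). Count: 6.

6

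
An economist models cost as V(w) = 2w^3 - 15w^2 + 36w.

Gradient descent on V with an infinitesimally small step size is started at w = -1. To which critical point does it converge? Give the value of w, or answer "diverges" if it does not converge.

V'(w) = 6(w - 3)(w - 2), so V'(-1) = 72.
Gradient descent moves in the -V' direction, i.e. w is decreasing.
There is no critical point below w=-1, and V' keeps the same sign, so the iterate runs off to −∞.

diverges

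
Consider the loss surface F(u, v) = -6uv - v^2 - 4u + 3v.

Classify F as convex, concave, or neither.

neither

F is quadratic, so its Hessian is the constant matrix H = [[0, -6], [-6, -2]].
det(H) = -36, tr(H) = -2.
det(H) < 0, so H is indefinite: neither convex nor concave.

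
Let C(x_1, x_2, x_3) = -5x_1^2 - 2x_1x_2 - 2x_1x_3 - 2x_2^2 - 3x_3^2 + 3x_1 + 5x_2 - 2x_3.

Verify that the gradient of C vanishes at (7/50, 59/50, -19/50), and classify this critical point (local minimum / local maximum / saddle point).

local maximum

∇C = (-10x_1 - 2x_2 - 2x_3 + 3, -2x_1 - 4x_2 + 5, -2x_1 - 6x_3 - 2); substituting (7/50, 59/50, -19/50) gives ∇C = (0, 0, 0), so (7/50, 59/50, -19/50) is indeed a critical point.
The Hessian is constant: H = [[-10, -2, -2], [-2, -4, 0], [-2, 0, -6]].
Leading principal minors: Δ₁ = -10, Δ₂ = 36, Δ₃ = -200.
The minors alternate sign starting negative (−, +, −), so H is negative definite: a local maximum.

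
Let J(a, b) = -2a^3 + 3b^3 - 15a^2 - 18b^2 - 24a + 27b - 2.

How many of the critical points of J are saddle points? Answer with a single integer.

2

J separates as a function of a plus a function of b, so ∇J=0 decouples.
∂J/∂a = -6(a + 1)(a + 4) = 0 at a ∈ {-4, -1}; ∂J/∂b = 9(b - 3)(b - 1) = 0 at b ∈ {1, 3}.
The Hessian is diagonal: diag(J_aa, J_bb). Second derivatives: J_aa(-4)=18, J_aa(-1)=-18; J_bb(1)=-18, J_bb(3)=18.
Saddle points occur where the two diagonal entries have opposite signs: (-4, 1), (-1, 3). Count: 2.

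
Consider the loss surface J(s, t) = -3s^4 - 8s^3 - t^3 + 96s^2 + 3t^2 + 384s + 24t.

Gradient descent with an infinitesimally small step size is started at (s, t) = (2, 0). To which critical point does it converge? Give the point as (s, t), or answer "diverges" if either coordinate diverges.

(-2, -2)

J is separable, so gradient descent decouples: s follows -∂J/∂s, t follows -∂J/∂t.
∂J/∂s = -12(s - 4)(s + 2)(s + 4); at s=2 this is 576, so s decreases.
∂J/∂t = -3(t - 4)(t + 2); at t=0 this is 24, so t decreases.
s converges to its nearest critical value -2 (a local min of the s-part); t converges to -2. The iterate converges to (-2, -2).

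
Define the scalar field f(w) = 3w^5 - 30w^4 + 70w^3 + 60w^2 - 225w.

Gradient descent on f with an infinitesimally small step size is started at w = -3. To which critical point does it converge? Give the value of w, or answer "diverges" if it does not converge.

f'(w) = 15(w - 5)(w - 3)(w - 1)(w + 1), so f'(-3) = 5760.
Gradient descent moves in the -f' direction, i.e. w is decreasing.
There is no critical point below w=-3, and f' keeps the same sign, so the iterate runs off to −∞.

diverges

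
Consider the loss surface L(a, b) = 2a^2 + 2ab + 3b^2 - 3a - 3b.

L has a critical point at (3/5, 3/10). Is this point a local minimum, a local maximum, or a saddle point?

local minimum

The Hessian of L is constant: H = [[4, 2], [2, 6]].
det(H) = 4·6 − 2² = 20.
det(H) > 0 and tr(H) = 10 > 0, so H is positive definite and the point is a local minimum.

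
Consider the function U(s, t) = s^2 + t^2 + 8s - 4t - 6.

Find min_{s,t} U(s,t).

-26

U(s,t) separates as P(s) + Q(t) − 6, so its minimum is min P + min Q − 6.
P'(s) = 2s + 8 vanishes at s ∈ {-4}; Q'(t) = 2(t - 2) vanishes at t ∈ {2}.
Local minima of P (where P''>0): P(-4)=-16. Local minima of Q: Q(2)=-4.
So the global minimum of U is P(-4) + Q(2) − 6 = -16 − 4 − 6 = -26, attained at (-4, 2).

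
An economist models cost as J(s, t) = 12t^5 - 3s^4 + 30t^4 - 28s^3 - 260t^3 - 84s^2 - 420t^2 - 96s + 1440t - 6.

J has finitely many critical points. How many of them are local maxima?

J separates as a function of s plus a function of t, so ∇J=0 decouples.
∂J/∂s = -12(s + 1)(s + 2)(s + 4) = 0 at s ∈ {-4, -2, -1}; ∂J/∂t = 60(t - 3)(t - 1)(t + 2)(t + 4) = 0 at t ∈ {-4, -2, 1, 3}.
The Hessian is diagonal: diag(J_ss, J_tt). Second derivatives: J_ss(-4)=-72, J_ss(-2)=24, J_ss(-1)=-36; J_tt(-4)=-4200, J_tt(-2)=1800, J_tt(1)=-1800, J_tt(3)=4200.
Local maxima occur where both diagonal entries negative: (-4, -4), (-4, 1), (-1, -4), (-1, 1). Count: 4.

4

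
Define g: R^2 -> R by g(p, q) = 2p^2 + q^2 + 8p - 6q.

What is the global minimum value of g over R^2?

-17

g(p,q) separates as A(p) + B(q), so its minimum is min A + min B.
A'(p) = 4p + 8 vanishes at p ∈ {-2}; B'(q) = 2q - 6 vanishes at q ∈ {3}.
Local minima of A (where A''>0): A(-2)=-8. Local minima of B: B(3)=-9.
So the global minimum of g is A(-2) + B(3) = -8 − 9 = -17, attained at (-2, 3).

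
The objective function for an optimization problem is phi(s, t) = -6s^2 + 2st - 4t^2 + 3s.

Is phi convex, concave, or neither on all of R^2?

phi is quadratic, so its Hessian is the constant matrix H = [[-12, 2], [2, -8]].
det(H) = 92, tr(H) = -20.
det(H) > 0 and tr(H) < 0, so H is negative definite everywhere: concave.

concave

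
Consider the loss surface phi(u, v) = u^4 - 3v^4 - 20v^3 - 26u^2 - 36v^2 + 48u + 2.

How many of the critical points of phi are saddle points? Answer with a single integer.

5

phi separates as a function of u plus a function of v, so ∇phi=0 decouples.
∂phi/∂u = 4(u - 3)(u - 1)(u + 4) = 0 at u ∈ {-4, 1, 3}; ∂phi/∂v = -12v(v + 2)(v + 3) = 0 at v ∈ {-3, -2, 0}.
The Hessian is diagonal: diag(phi_uu, phi_vv). Second derivatives: phi_uu(-4)=140, phi_uu(1)=-40, phi_uu(3)=56; phi_vv(-3)=-36, phi_vv(-2)=24, phi_vv(0)=-72.
Saddle points occur where the two diagonal entries have opposite signs: (-4, -3), (-4, 0), (1, -2), (3, -3), (3, 0). Count: 5.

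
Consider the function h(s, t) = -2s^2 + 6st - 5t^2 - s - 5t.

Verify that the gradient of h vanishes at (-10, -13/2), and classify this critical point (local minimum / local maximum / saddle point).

local maximum

∇h = (-4s + 6t - 1, 6s - 10t - 5); substituting (-10, -13/2) gives ∇h = (0, 0), so (-10, -13/2) is indeed a critical point.
The Hessian of h is constant: H = [[-4, 6], [6, -10]].
det(H) = (-4)·(-10) − 6² = 4.
det(H) > 0 and tr(H) = -14 < 0, so H is negative definite and the point is a local maximum.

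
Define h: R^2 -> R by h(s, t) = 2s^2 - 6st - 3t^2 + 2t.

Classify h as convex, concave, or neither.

h is quadratic, so its Hessian is the constant matrix H = [[4, -6], [-6, -6]].
det(H) = -60, tr(H) = -2.
det(H) < 0, so H is indefinite: neither convex nor concave.

neither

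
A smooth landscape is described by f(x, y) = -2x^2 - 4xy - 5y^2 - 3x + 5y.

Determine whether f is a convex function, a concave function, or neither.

concave

f is quadratic, so its Hessian is the constant matrix H = [[-4, -4], [-4, -10]].
det(H) = 24, tr(H) = -14.
det(H) > 0 and tr(H) < 0, so H is negative definite everywhere: concave.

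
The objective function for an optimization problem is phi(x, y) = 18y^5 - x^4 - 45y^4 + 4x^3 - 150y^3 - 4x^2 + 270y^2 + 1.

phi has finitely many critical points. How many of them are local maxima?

4

phi separates as a function of x plus a function of y, so ∇phi=0 decouples.
∂phi/∂x = -4x(x - 2)(x - 1) = 0 at x ∈ {0, 1, 2}; ∂phi/∂y = 90y(y - 3)(y - 1)(y + 2) = 0 at y ∈ {-2, 0, 1, 3}.
The Hessian is diagonal: diag(phi_xx, phi_yy). Second derivatives: phi_xx(0)=-8, phi_xx(1)=4, phi_xx(2)=-8; phi_yy(-2)=-2700, phi_yy(0)=540, phi_yy(1)=-540, phi_yy(3)=2700.
Local maxima occur where both diagonal entries negative: (0, -2), (0, 1), (2, -2), (2, 1). Count: 4.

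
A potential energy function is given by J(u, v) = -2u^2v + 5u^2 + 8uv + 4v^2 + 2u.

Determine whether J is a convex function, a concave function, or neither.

neither

The term -2u^2v is cubic, so the Hessian is not constant.
∂²J/∂u² = -4v + 10, which takes both signs as v varies (negative for sufficiently large v). A diagonal entry of the Hessian changing sign means the Hessian is neither positive- nor negative-semidefinite on all of R^2.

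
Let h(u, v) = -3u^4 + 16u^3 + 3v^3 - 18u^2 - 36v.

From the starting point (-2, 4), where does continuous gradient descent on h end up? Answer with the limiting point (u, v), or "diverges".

h is separable, so gradient descent decouples: u follows -∂h/∂u, v follows -∂h/∂v.
∂h/∂u = -12u(u - 3)(u - 1); at u=-2 this is 360, so u decreases.
∂h/∂v = 9(v - 2)(v + 2); at v=4 this is 108, so v decreases.
The u-coordinate has no critical point in that direction and runs off to infinity.

diverges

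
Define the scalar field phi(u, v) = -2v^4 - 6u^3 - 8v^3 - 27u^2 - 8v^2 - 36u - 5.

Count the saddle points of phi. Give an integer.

phi separates as a function of u plus a function of v, so ∇phi=0 decouples.
∂phi/∂u = -18(u + 1)(u + 2) = 0 at u ∈ {-2, -1}; ∂phi/∂v = -8v(v + 1)(v + 2) = 0 at v ∈ {-2, -1, 0}.
The Hessian is diagonal: diag(phi_uu, phi_vv). Second derivatives: phi_uu(-2)=18, phi_uu(-1)=-18; phi_vv(-2)=-16, phi_vv(-1)=8, phi_vv(0)=-16.
Saddle points occur where the two diagonal entries have opposite signs: (-2, -2), (-2, 0), (-1, -1). Count: 3.

3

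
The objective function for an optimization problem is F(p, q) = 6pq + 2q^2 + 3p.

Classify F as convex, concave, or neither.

F is quadratic, so its Hessian is the constant matrix H = [[0, 6], [6, 4]].
det(H) = -36, tr(H) = 4.
det(H) < 0, so H is indefinite: neither convex nor concave.

neither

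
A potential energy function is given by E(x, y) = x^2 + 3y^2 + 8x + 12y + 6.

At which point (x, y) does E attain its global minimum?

(-4, -2)

E(x,y) separates as P(x) + Q(y) + 6, so its minimum is min P + min Q + 6.
P'(x) = 2x + 8 vanishes at x ∈ {-4}; Q'(y) = 6y + 12 vanishes at y ∈ {-2}.
Local minima of P (where P''>0): P(-4)=-16. Local minima of Q: Q(-2)=-12.
So the global minimum of E is P(-4) + Q(-2) + 6 = -16 − 12 + 6 = -22, attained at (-4, -2).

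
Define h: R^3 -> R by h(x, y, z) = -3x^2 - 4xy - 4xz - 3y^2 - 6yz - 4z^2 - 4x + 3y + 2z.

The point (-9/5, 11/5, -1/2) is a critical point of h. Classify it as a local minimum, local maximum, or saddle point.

local maximum

The Hessian is constant: H = [[-6, -4, -4], [-4, -6, -6], [-4, -6, -8]].
Leading principal minors: Δ₁ = -6, Δ₂ = 20, Δ₃ = -40.
The minors alternate sign starting negative (−, +, −), so H is negative definite: a local maximum.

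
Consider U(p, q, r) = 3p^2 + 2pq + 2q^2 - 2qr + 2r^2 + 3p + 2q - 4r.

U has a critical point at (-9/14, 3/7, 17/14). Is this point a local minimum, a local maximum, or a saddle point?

local minimum

The Hessian is constant: H = [[6, 2, 0], [2, 4, -2], [0, -2, 4]].
Leading principal minors: Δ₁ = 6, Δ₂ = 20, Δ₃ = 56.
All leading minors are positive, so H is positive definite: a local minimum.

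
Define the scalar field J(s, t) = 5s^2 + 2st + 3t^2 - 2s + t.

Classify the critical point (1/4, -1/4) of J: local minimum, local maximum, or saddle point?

The Hessian of J is constant: H = [[10, 2], [2, 6]].
det(H) = 10·6 − 2² = 56.
det(H) > 0 and tr(H) = 16 > 0, so H is positive definite and the point is a local minimum.

local minimum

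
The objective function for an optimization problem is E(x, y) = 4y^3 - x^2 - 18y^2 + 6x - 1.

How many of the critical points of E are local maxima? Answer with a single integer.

1

E separates as a function of x plus a function of y, so ∇E=0 decouples.
∂E/∂x = -2(x - 3) = 0 at x ∈ {3}; ∂E/∂y = 12y(y - 3) = 0 at y ∈ {0, 3}.
The Hessian is diagonal: diag(E_xx, E_yy). Second derivatives: E_xx(3)=-2; E_yy(0)=-36, E_yy(3)=36.
Local maxima occur where both diagonal entries negative: (3, 0). Count: 1.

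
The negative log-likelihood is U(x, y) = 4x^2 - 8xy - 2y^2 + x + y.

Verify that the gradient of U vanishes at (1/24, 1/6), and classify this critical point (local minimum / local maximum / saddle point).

saddle point

∇U = (8x - 8y + 1, -8x - 4y + 1); substituting (1/24, 1/6) gives ∇U = (0, 0), so (1/24, 1/6) is indeed a critical point.
The Hessian of U is constant: H = [[8, -8], [-8, -4]].
det(H) = 8·(-4) − (-8)² = -96.
Since det(H) < 0, H is indefinite and the critical point is a saddle point.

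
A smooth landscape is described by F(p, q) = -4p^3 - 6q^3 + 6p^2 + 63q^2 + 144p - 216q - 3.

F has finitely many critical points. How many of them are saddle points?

2

F separates as a function of p plus a function of q, so ∇F=0 decouples.
∂F/∂p = -12(p - 4)(p + 3) = 0 at p ∈ {-3, 4}; ∂F/∂q = -18(q - 4)(q - 3) = 0 at q ∈ {3, 4}.
The Hessian is diagonal: diag(F_pp, F_qq). Second derivatives: F_pp(-3)=84, F_pp(4)=-84; F_qq(3)=18, F_qq(4)=-18.
Saddle points occur where the two diagonal entries have opposite signs: (-3, 4), (4, 3). Count: 2.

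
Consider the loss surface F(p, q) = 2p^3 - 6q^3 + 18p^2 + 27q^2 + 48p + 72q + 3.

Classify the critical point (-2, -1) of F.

local minimum

The mixed partial ∂²F/∂p∂q is 0, so the Hessian at any point is diag(F_pp, F_qq) = diag(12(p + 3), 18(-2q + 3)).
At (-2, -1): H = diag(12, 90).
Both eigenvalues are positive, so H is positive definite: a local minimum.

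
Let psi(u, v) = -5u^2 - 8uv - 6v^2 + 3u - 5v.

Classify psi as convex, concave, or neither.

concave

psi is quadratic, so its Hessian is the constant matrix H = [[-10, -8], [-8, -12]].
det(H) = 56, tr(H) = -22.
det(H) > 0 and tr(H) < 0, so H is negative definite everywhere: concave.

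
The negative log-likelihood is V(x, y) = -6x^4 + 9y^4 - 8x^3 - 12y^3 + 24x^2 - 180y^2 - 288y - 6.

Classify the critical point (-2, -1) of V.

The mixed partial ∂²V/∂x∂y is 0, so the Hessian at any point is diag(V_xx, V_yy) = diag(24(-3x^2 - 2x + 2), 36(3y^2 - 2y - 10)).
At (-2, -1): H = diag(-144, -180).
Both eigenvalues are negative, so H is negative definite: a local maximum.

local maximum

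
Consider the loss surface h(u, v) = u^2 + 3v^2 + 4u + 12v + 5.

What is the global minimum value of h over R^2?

-11

h(u,v) separates as P(u) + Q(v) + 5, so its minimum is min P + min Q + 5.
P'(u) = 2u + 4 vanishes at u ∈ {-2}; Q'(v) = 6v + 12 vanishes at v ∈ {-2}.
Local minima of P (where P''>0): P(-2)=-4. Local minima of Q: Q(-2)=-12.
So the global minimum of h is P(-2) + Q(-2) + 5 = -4 − 12 + 5 = -11, attained at (-2, -2).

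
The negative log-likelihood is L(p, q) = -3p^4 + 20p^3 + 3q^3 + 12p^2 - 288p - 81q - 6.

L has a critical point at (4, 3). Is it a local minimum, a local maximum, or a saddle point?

The mixed partial ∂²L/∂p∂q is 0, so the Hessian at any point is diag(L_pp, L_qq) = diag(12(-3p^2 + 10p + 2), 18q).
At (4, 3): H = diag(-72, 54).
The eigenvalues have opposite signs, so H is indefinite: a saddle point.

saddle point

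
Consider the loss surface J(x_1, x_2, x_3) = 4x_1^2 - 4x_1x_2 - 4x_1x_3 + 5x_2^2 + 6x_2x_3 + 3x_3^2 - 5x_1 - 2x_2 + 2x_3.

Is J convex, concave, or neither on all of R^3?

convex

J is quadratic, so its Hessian is the constant matrix H = [[8, -4, -4], [-4, 10, 6], [-4, 6, 6]].
Leading principal minors: 8, 64, 128.
All positive ⇒ H ≻ 0 ⇒ convex.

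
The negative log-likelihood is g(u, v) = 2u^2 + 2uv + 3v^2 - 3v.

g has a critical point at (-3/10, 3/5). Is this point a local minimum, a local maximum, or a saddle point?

The Hessian of g is constant: H = [[4, 2], [2, 6]].
det(H) = 4·6 − 2² = 20.
det(H) > 0 and tr(H) = 10 > 0, so H is positive definite and the point is a local minimum.

local minimum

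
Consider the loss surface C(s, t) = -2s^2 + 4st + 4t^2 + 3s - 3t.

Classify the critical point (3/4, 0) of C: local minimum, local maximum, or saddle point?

The Hessian of C is constant: H = [[-4, 4], [4, 8]].
det(H) = (-4)·8 − 4² = -48.
Since det(H) < 0, H is indefinite and the critical point is a saddle point.

saddle point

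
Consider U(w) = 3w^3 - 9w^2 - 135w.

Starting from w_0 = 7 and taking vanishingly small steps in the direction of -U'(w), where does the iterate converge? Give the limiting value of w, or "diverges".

5

U'(w) = 9(w - 5)(w + 3), so U'(7) = 180.
Gradient descent moves in the -U' direction, i.e. w is decreasing.
The nearest critical point in that direction is w = 5, where U'' = 72 > 0 (a local minimum). The iterate converges there.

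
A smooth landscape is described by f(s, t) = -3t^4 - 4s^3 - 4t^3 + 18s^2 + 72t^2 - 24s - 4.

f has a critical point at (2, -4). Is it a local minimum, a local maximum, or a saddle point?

The mixed partial ∂²f/∂s∂t is 0, so the Hessian at any point is diag(f_ss, f_tt) = diag(12(-2s + 3), 12(-3t^2 - 2t + 12)).
At (2, -4): H = diag(-12, -336).
Both eigenvalues are negative, so H is negative definite: a local maximum.

local maximum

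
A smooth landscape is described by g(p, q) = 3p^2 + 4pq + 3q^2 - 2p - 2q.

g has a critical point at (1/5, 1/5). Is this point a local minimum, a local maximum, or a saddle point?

local minimum

The Hessian of g is constant: H = [[6, 4], [4, 6]].
det(H) = 6·6 − 4² = 20.
det(H) > 0 and tr(H) = 12 > 0, so H is positive definite and the point is a local minimum.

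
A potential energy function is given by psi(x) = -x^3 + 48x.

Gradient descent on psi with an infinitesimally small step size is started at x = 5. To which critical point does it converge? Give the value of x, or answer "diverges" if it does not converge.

psi'(x) = -3(x - 4)(x + 4), so psi'(5) = -27.
Gradient descent moves in the -psi' direction, i.e. x is increasing.
There is no critical point above x=5, and psi' keeps the same sign, so the iterate runs off to +∞.

diverges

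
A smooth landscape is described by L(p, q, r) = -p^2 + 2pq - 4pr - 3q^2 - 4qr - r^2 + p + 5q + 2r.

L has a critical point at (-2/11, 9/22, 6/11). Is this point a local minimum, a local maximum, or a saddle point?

The Hessian is constant: H = [[-2, 2, -4], [2, -6, -4], [-4, -4, -2]].
Leading principal minors: Δ₁ = -2, Δ₂ = 8, Δ₃ = 176.
The minors fit neither the all-positive nor the alternating-sign pattern, so H is indefinite: a saddle point.

saddle point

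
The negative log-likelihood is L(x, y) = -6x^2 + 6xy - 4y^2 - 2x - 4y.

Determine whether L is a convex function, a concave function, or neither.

L is quadratic, so its Hessian is the constant matrix H = [[-12, 6], [6, -8]].
det(H) = 60, tr(H) = -20.
det(H) > 0 and tr(H) < 0, so H is negative definite everywhere: concave.

concave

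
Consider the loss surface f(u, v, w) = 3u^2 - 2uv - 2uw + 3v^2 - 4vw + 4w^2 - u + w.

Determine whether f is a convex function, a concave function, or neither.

f is quadratic, so its Hessian is the constant matrix H = [[6, -2, -2], [-2, 6, -4], [-2, -4, 8]].
Leading principal minors: 6, 32, 104.
All positive ⇒ H ≻ 0 ⇒ convex.

convex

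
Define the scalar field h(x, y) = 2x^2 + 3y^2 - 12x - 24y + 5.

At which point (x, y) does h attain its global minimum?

h(x,y) separates as P(x) + Q(y) + 5, so its minimum is min P + min Q + 5.
P'(x) = 4x - 12 vanishes at x ∈ {3}; Q'(y) = 6y - 24 vanishes at y ∈ {4}.
Local minima of P (where P''>0): P(3)=-18. Local minima of Q: Q(4)=-48.
So the global minimum of h is P(3) + Q(4) + 5 = -18 − 48 + 5 = -61, attained at (3, 4).

(3, 4)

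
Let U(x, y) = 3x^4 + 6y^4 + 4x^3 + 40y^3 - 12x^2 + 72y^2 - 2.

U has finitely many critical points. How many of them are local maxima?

U separates as a function of x plus a function of y, so ∇U=0 decouples.
∂U/∂x = 12x(x - 1)(x + 2) = 0 at x ∈ {-2, 0, 1}; ∂U/∂y = 24y(y + 2)(y + 3) = 0 at y ∈ {-3, -2, 0}.
The Hessian is diagonal: diag(U_xx, U_yy). Second derivatives: U_xx(-2)=72, U_xx(0)=-24, U_xx(1)=36; U_yy(-3)=72, U_yy(-2)=-48, U_yy(0)=144.
Local maxima occur where both diagonal entries negative: (0, -2). Count: 1.

1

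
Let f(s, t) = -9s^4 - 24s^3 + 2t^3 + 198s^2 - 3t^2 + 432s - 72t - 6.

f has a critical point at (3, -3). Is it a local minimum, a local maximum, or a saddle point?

The mixed partial ∂²f/∂s∂t is 0, so the Hessian at any point is diag(f_ss, f_tt) = diag(36(-3s^2 - 4s + 11), 6(2t - 1)).
At (3, -3): H = diag(-1008, -42).
Both eigenvalues are negative, so H is negative definite: a local maximum.

local maximum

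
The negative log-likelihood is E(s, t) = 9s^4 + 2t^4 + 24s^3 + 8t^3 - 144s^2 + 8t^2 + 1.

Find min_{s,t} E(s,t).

E(s,t) separates as P(s) + Q(t) + 1, so its minimum is min P + min Q + 1.
P'(s) = 36s(s - 2)(s + 4) vanishes at s ∈ {-4, 0, 2}; Q'(t) = 8t(t + 1)(t + 2) vanishes at t ∈ {-2, -1, 0}.
Local minima of P (where P''>0): P(-4)=-1536, P(2)=-240. Local minima of Q: Q(-2)=0, Q(0)=0.
So the global minimum of E is P(-4) + Q(-2) + 1 = -1536 + 0 + 1 = -1535, attained at (-4, -2).

-1535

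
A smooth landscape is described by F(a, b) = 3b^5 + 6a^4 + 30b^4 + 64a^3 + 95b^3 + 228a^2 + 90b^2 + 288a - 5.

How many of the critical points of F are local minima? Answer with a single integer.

4

F separates as a function of a plus a function of b, so ∇F=0 decouples.
∂F/∂a = 24(a + 1)(a + 3)(a + 4) = 0 at a ∈ {-4, -3, -1}; ∂F/∂b = 15b(b + 1)(b + 3)(b + 4) = 0 at b ∈ {-4, -3, -1, 0}.
The Hessian is diagonal: diag(F_aa, F_bb). Second derivatives: F_aa(-4)=72, F_aa(-3)=-48, F_aa(-1)=144; F_bb(-4)=-180, F_bb(-3)=90, F_bb(-1)=-90, F_bb(0)=180.
Local minima occur where both diagonal entries positive: (-4, -3), (-4, 0), (-1, -3), (-1, 0). Count: 4.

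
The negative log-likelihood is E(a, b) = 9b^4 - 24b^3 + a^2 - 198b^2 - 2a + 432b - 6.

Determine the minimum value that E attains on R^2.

-1708

E(a,b) separates as P(a) + Q(b) − 6, so its minimum is min P + min Q − 6.
P'(a) = 2a - 2 vanishes at a ∈ {1}; Q'(b) = 36(b - 4)(b - 1)(b + 3) vanishes at b ∈ {-3, 1, 4}.
Local minima of P (where P''>0): P(1)=-1. Local minima of Q: Q(-3)=-1701, Q(4)=-672.
So the global minimum of E is P(1) + Q(-3) − 6 = -1 − 1701 − 6 = -1708, attained at (1, -3).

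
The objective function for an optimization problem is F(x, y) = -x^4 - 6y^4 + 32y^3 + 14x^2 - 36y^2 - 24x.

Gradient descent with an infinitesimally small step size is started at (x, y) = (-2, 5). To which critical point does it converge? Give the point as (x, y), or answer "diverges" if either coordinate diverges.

F is separable, so gradient descent decouples: x follows -∂F/∂x, y follows -∂F/∂y.
∂F/∂x = -4(x - 2)(x - 1)(x + 3); at x=-2 this is -48, so x increases.
∂F/∂y = -24y(y - 3)(y - 1); at y=5 this is -960, so y increases.
The y-coordinate has no critical point in that direction and runs off to infinity.

diverges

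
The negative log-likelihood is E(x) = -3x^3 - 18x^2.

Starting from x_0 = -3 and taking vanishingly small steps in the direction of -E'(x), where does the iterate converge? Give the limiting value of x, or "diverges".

-4

E'(x) = -9x(x + 4), so E'(-3) = 27.
Gradient descent moves in the -E' direction, i.e. x is decreasing.
The nearest critical point in that direction is x = -4, where E'' = 36 > 0 (a local minimum). The iterate converges there.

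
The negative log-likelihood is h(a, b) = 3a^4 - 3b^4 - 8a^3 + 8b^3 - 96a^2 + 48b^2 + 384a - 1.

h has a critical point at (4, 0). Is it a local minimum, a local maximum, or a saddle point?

local minimum

The mixed partial ∂²h/∂a∂b is 0, so the Hessian at any point is diag(h_aa, h_bb) = diag(12(3a^2 - 4a - 16), 12(-3b^2 + 4b + 8)).
At (4, 0): H = diag(192, 96).
Both eigenvalues are positive, so H is positive definite: a local minimum.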